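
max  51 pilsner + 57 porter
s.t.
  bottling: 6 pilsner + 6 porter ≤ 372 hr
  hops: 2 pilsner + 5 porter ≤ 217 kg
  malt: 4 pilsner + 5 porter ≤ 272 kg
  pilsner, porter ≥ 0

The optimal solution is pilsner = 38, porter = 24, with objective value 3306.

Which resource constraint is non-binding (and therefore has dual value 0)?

hops

bottling: 372/372 (binding)
hops: 196/217 (slack 21)
malt: 272/272 (binding)
By complementary slackness, a constraint with positive slack has shadow price 0 → hops.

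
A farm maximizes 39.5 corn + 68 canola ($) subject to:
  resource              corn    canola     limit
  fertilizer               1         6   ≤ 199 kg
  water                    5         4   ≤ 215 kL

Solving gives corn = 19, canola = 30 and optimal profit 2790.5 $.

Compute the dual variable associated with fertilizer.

Both fertilizer and water are binding at x*.
From A_Bᵀ y = c: 1·y_fertilizer + 5·y_water = 39.5; 6·y_fertilizer + 4·y_water = 68.
This yields shadow prices y_fertilizer = 7, y_water = 6.5.
Shadow price of fertilizer = 7.

7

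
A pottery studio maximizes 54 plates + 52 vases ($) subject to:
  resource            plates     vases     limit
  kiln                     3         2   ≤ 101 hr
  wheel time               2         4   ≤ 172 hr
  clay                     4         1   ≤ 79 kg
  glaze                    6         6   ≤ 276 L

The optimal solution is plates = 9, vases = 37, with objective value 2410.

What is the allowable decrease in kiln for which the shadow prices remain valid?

Binding constraints: kiln, glaze. The basis is B = [[3,2],[6,6]] with det 6.
Per unit decrease in kiln, x* moves by d = (-1, 1).
The basis stays optimal until wheel time becomes binding; allowable decrease = 3 hr.

3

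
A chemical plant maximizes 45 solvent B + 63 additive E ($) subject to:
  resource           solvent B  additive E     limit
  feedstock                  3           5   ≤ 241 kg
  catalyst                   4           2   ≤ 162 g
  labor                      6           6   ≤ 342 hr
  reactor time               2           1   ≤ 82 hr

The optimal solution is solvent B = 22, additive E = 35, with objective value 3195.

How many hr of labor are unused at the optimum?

0

labor used = 6·22 + 6·35 = 342; slack = 342 − 342 = 0.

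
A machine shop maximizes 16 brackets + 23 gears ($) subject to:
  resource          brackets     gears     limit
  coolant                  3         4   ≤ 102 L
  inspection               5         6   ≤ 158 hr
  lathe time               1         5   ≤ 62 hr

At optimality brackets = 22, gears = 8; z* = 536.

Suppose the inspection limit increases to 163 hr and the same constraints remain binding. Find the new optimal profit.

Check each constraint at x*: coolant 98/102 (slack 4); inspection 158/158 (tight); lathe time 62/62 (tight).
Since coolant is not tight, its dual is 0.
From A_Bᵀ y = c: 5·y_inspection + 1·y_lathe time = 16; 6·y_inspection + 5·y_lathe time = 23.
Solving: y_inspection = 3, y_lathe time = 1.
Δz = y_inspection·Δb = 3 × (5) = 15, so new z* = 536 + 15 = 551.

551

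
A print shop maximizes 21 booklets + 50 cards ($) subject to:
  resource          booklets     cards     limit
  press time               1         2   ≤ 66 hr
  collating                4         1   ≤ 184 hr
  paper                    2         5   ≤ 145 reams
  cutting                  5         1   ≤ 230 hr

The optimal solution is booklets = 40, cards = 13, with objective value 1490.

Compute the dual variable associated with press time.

5

Binding: press time and paper. Non-binding: collating (11 unused), cutting (17 unused).
Since collating, cutting are not tight, their duals are 0.
The binding rows give the dual system: 1·y_press time + 2·y_paper = 21 and 2·y_press time + 5·y_paper = 50.
Solving: y_press time = 5, y_paper = 8.
Shadow price of press time = 5.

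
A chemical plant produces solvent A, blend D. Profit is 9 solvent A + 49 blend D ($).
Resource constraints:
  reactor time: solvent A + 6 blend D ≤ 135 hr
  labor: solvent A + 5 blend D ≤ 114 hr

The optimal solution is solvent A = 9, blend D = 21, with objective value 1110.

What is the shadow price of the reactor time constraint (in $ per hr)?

At the optimum: reactor time uses 135 of 135 (binding); labor uses 114 of 114 (binding).
The binding rows give the dual system: 1·y_reactor time + 1·y_labor = 9 and 6·y_reactor time + 5·y_labor = 49.
→ y_reactor time = 4 and y_labor = 5.
Shadow price of reactor time = 4.

4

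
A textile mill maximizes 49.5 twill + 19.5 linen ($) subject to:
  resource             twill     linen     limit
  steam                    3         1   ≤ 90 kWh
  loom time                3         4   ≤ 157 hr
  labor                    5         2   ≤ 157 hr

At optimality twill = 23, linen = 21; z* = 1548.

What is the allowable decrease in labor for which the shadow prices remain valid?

Binding constraints: steam, labor. The basis is B = [[3,1],[5,2]] with det 1.
Per unit decrease in labor, x* moves by d = (1, -3).
The basis stays optimal until linen reaches 0; allowable decrease = 7 hr.

7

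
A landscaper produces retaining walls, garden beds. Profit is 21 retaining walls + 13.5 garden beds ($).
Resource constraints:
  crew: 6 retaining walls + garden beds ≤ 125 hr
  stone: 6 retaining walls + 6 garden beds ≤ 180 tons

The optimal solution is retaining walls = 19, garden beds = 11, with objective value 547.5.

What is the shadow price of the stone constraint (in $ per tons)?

Both crew and stone are binding at x*.
From A_Bᵀ y = c: 6·y_crew + 6·y_stone = 21; 1·y_crew + 6·y_stone = 13.5.
Solving: y_crew = 1.5, y_stone = 2.
Shadow price of stone = 2.

2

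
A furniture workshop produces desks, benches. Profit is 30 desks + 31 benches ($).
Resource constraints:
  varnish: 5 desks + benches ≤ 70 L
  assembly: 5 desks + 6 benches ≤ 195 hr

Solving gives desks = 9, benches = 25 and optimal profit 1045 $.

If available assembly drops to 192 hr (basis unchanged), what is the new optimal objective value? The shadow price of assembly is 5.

1030

Δb = -3, so new z* = 1045 + (5)·(-3) = 1045 − 15 = 1030.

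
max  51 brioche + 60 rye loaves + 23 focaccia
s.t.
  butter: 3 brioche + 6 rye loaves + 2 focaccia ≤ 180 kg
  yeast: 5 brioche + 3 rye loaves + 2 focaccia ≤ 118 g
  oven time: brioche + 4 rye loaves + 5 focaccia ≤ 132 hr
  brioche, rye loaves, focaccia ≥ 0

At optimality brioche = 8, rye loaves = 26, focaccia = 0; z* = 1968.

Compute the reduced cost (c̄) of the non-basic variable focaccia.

Check each constraint at x*: butter 180/180 (tight); yeast 118/118 (tight); oven time 112/132 (slack 20).
By complementary slackness, y = 0 for the non-binding constraint.
Dual feasibility on the basic columns requires 3·y_butter + 5·y_yeast = 51, 6·y_butter + 3·y_yeast = 60.
This yields shadow prices y_butter = 7, y_yeast = 6.
Reduced cost of focaccia: c₃ − yᵀa₃ = 23 − (7·2 + 6·2) = 23 − 26 = -3.

-3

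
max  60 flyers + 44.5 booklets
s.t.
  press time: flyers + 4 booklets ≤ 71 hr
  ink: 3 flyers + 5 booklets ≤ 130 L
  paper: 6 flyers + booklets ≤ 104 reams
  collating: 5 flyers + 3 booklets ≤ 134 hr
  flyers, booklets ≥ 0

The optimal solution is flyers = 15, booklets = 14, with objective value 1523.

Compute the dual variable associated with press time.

9

Binding: press time and paper. Non-binding: ink (15 unused), collating (17 unused).
By complementary slackness, y = 0 for the non-binding constraints.
From A_Bᵀ y = c: 1·y_press time + 6·y_paper = 60; 4·y_press time + 1·y_paper = 44.5.
This yields shadow prices y_press time = 9, y_paper = 8.5.
Shadow price of press time = 9.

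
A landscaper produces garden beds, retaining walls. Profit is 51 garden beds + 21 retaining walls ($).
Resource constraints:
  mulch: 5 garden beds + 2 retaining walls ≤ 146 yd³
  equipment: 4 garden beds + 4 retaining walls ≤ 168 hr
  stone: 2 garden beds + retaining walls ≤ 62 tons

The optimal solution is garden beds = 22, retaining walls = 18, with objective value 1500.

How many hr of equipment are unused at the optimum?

equipment used = 4·22 + 4·18 = 160; slack = 168 − 160 = 8.

8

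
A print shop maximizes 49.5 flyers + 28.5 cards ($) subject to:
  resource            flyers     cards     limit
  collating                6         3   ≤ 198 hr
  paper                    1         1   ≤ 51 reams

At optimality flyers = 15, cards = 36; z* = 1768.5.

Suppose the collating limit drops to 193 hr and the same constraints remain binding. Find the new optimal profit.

1733.5

Both collating and paper are binding at x*.
The binding rows give the dual system: 6·y_collating + 1·y_paper = 49.5 and 3·y_collating + 1·y_paper = 28.5.
→ y_collating = 7 and y_paper = 7.5.
Δz = y_collating·Δb = 7 × (-5) = -35, so new z* = 1768.5 − 35 = 1733.5.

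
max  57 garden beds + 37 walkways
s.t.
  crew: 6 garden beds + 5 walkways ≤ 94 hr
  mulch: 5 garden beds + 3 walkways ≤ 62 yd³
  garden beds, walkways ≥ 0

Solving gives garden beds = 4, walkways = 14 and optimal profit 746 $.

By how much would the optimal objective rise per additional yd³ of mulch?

Both crew and mulch are binding at x*.
From A_Bᵀ y = c: 6·y_crew + 5·y_mulch = 57; 5·y_crew + 3·y_mulch = 37.
→ y_crew = 2 and y_mulch = 9.
Shadow price of mulch = 9.

9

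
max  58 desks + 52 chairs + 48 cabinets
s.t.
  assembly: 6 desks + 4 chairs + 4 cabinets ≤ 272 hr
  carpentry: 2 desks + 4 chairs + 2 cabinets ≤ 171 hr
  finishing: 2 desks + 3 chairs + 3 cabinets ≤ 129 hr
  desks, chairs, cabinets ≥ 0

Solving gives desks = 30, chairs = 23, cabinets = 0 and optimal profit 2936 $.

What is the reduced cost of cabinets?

Check each constraint at x*: assembly 272/272 (tight); carpentry 152/171 (slack 19); finishing 129/129 (tight).
By complementary slackness, y = 0 for the non-binding constraint.
From A_Bᵀ y = c: 6·y_assembly + 2·y_finishing = 58; 4·y_assembly + 3·y_finishing = 52.
→ y_assembly = 7 and y_finishing = 8.
Reduced cost of cabinets: c₃ − yᵀa₃ = 48 − (7·4 + 8·3) = 48 − 52 = -4.

-4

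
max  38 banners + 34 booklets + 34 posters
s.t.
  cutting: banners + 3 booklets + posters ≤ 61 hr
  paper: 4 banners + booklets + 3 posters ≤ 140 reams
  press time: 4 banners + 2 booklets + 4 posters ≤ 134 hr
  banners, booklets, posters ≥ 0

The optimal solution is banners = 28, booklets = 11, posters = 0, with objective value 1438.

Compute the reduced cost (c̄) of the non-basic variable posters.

Check each constraint at x*: cutting 61/61 (tight); paper 123/140 (slack 17); press time 134/134 (tight).
Since paper is not tight, its dual is 0.
Dual feasibility on the basic columns requires 1·y_cutting + 4·y_press time = 38, 3·y_cutting + 2·y_press time = 34.
Solving: y_cutting = 6, y_press time = 8.
Reduced cost of posters: c₃ − yᵀa₃ = 34 − (6·1 + 8·4) = 34 − 38 = -4.

-4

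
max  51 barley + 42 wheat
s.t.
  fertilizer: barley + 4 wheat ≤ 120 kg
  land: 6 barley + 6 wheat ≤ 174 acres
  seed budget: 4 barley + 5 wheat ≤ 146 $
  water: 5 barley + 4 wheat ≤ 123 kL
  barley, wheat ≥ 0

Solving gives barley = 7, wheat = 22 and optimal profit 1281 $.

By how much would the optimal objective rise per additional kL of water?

Binding: land and water. Non-binding: fertilizer (25 unused), seed budget (8 unused).
Since fertilizer, seed budget are not tight, their duals are 0.
From A_Bᵀ y = c: 6·y_land + 5·y_water = 51; 6·y_land + 4·y_water = 42.
Solving: y_land = 1, y_water = 9.
Shadow price of water = 9.

9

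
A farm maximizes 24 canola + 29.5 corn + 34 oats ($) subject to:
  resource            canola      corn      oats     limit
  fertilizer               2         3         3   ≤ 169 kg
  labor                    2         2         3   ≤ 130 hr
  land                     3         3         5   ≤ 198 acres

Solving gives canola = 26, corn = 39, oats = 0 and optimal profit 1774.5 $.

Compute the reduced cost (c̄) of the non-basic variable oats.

-2

At the optimum: fertilizer uses 169 of 169 (binding); labor uses 130 of 130 (binding); land uses 195 of 198 (slack = 3).
Slack constraints have shadow price 0 (complementary slackness).
Dual feasibility on the basic columns requires 2·y_fertilizer + 2·y_labor = 24, 3·y_fertilizer + 2·y_labor = 29.5.
This yields shadow prices y_fertilizer = 5.5, y_labor = 6.5.
Reduced cost of oats: c₃ − yᵀa₃ = 34 − (5.5·3 + 6.5·3) = 34 − 36 = -2.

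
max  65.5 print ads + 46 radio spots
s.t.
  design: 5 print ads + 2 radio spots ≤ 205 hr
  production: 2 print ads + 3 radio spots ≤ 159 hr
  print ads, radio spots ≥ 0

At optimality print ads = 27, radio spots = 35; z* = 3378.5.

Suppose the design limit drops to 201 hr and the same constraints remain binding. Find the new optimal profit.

At the optimum: design uses 205 of 205 (binding); production uses 159 of 159 (binding).
From A_Bᵀ y = c: 5·y_design + 2·y_production = 65.5; 2·y_design + 3·y_production = 46.
→ y_design = 9.5 and y_production = 9.
Δz = y_design·Δb = 9.5 × (-4) = -38, so new z* = 3378.5 − 38 = 3340.5.

3340.5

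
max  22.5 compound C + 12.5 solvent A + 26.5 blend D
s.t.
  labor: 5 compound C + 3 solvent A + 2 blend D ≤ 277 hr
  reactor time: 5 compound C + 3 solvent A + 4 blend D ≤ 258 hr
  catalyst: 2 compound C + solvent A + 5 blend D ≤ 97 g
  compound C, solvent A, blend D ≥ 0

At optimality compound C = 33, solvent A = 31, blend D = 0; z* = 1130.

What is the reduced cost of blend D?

-8.5

At the optimum: labor uses 258 of 277 (slack = 19); reactor time uses 258 of 258 (binding); catalyst uses 97 of 97 (binding).
Slack constraints have shadow price 0 (complementary slackness).
Dual feasibility on the basic columns requires 5·y_reactor time + 2·y_catalyst = 22.5, 3·y_reactor time + 1·y_catalyst = 12.5.
→ y_reactor time = 2.5 and y_catalyst = 5.
Reduced cost of blend D: c₃ − yᵀa₃ = 26.5 − (2.5·4 + 5·5) = 26.5 − 35 = -8.5.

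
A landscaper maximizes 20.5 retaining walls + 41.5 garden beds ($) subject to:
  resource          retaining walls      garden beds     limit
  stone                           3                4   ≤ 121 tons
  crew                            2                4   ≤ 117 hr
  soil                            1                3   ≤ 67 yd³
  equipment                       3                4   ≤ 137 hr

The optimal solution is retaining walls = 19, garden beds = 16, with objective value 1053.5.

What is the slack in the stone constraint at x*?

stone used = 3·19 + 4·16 = 121; slack = 121 − 121 = 0.

0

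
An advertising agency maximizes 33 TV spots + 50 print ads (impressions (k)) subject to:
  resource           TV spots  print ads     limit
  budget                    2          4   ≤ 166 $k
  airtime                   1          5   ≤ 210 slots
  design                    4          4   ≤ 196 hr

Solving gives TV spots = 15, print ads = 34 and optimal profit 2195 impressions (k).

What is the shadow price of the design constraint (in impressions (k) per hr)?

4

Check each constraint at x*: budget 166/166 (tight); airtime 185/210 (slack 25); design 196/196 (tight).
Slack constraints have shadow price 0 (complementary slackness).
Dual feasibility on the basic columns requires 2·y_budget + 4·y_design = 33, 4·y_budget + 4·y_design = 50.
Solving: y_budget = 8.5, y_design = 4.
Shadow price of design = 4.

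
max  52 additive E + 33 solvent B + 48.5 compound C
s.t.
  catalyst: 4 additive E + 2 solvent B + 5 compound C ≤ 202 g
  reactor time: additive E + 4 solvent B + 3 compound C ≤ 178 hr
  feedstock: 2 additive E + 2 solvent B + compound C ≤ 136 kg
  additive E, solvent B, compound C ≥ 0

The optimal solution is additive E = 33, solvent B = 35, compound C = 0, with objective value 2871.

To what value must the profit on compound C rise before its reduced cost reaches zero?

At the optimum: catalyst uses 202 of 202 (binding); reactor time uses 173 of 178 (slack = 5); feedstock uses 136 of 136 (binding).
Slack constraints have shadow price 0 (complementary slackness).
Dual feasibility on the basic columns requires 4·y_catalyst + 2·y_feedstock = 52, 2·y_catalyst + 2·y_feedstock = 33.
→ y_catalyst = 9.5 and y_feedstock = 7.
compound C enters the basis when its profit ≥ yᵀa₃ = 9.5·5 + 7·1 = 54.5.

54.5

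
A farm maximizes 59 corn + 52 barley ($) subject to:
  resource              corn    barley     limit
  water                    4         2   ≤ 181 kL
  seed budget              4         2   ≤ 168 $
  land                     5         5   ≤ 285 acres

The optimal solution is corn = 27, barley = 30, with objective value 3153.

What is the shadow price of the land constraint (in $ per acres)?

9

Binding: seed budget and land. Non-binding: water (13 unused).
Slack constraints have shadow price 0 (complementary slackness).
From A_Bᵀ y = c: 4·y_seed budget + 5·y_land = 59; 2·y_seed budget + 5·y_land = 52.
Solving: y_seed budget = 3.5, y_land = 9.
Shadow price of land = 9.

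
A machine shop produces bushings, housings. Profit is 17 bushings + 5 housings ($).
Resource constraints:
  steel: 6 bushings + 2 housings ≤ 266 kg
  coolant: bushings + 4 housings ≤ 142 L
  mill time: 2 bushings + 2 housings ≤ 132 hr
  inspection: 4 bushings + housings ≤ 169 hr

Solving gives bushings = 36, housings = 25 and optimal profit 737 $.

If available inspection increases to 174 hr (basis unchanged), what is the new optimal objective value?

747

Binding: steel and inspection. Non-binding: coolant (6 unused), mill time (10 unused).
Since coolant, mill time are not tight, their duals are 0.
The binding rows give the dual system: 6·y_steel + 4·y_inspection = 17 and 2·y_steel + 1·y_inspection = 5.
→ y_steel = 1.5 and y_inspection = 2.
Δz = y_inspection·Δb = 2 × (5) = 10, so new z* = 737 + 10 = 747.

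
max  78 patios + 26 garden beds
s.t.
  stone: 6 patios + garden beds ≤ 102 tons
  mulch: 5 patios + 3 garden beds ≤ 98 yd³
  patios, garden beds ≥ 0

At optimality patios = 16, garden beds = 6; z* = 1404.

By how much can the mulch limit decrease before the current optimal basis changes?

Binding constraints: stone, mulch. The basis is B = [[6,1],[5,3]] with det 13.
Per unit decrease in mulch, x* moves by d = (0.0769, -0.4615).
The basis stays optimal until garden beds reaches 0; allowable decrease = 13 yd³.

13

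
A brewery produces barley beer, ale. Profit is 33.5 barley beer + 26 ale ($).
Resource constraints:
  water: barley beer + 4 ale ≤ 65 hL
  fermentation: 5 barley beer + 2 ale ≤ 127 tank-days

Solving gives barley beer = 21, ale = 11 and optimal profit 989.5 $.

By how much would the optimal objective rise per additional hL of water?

At the optimum: water uses 65 of 65 (binding); fermentation uses 127 of 127 (binding).
From A_Bᵀ y = c: 1·y_water + 5·y_fermentation = 33.5; 4·y_water + 2·y_fermentation = 26.
→ y_water = 3.5 and y_fermentation = 6.
Shadow price of water = 3.5.

3.5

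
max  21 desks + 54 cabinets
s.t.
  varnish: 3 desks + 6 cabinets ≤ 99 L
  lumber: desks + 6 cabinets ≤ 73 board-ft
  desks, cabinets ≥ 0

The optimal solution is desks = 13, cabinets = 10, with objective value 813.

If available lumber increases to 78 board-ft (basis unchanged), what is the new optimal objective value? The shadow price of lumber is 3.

Δb = 5, so new z* = 813 + (3)·(5) = 813 + 15 = 828.

828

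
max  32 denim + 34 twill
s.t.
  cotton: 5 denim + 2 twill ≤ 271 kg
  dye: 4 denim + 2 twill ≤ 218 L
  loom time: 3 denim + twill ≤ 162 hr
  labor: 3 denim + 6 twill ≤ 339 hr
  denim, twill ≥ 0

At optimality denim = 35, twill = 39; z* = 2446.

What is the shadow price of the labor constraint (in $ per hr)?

4

At the optimum: cotton uses 253 of 271 (slack = 18); dye uses 218 of 218 (binding); loom time uses 144 of 162 (slack = 18); labor uses 339 of 339 (binding).
By complementary slackness, y = 0 for the non-binding constraints.
From A_Bᵀ y = c: 4·y_dye + 3·y_labor = 32; 2·y_dye + 6·y_labor = 34.
Solving: y_dye = 5, y_labor = 4.
Shadow price of labor = 4.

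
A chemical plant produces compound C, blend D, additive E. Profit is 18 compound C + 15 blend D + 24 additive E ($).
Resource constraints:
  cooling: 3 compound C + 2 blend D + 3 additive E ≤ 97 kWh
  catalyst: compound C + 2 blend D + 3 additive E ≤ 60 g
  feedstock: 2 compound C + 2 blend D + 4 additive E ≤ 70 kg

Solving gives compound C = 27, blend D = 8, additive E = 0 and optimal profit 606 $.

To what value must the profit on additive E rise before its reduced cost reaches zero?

27

Check each constraint at x*: cooling 97/97 (tight); catalyst 43/60 (slack 17); feedstock 70/70 (tight).
Slack constraints have shadow price 0 (complementary slackness).
The binding rows give the dual system: 3·y_cooling + 2·y_feedstock = 18 and 2·y_cooling + 2·y_feedstock = 15.
Solving: y_cooling = 3, y_feedstock = 4.5.
additive E enters the basis when its profit ≥ yᵀa₃ = 3·3 + 4.5·4 = 27.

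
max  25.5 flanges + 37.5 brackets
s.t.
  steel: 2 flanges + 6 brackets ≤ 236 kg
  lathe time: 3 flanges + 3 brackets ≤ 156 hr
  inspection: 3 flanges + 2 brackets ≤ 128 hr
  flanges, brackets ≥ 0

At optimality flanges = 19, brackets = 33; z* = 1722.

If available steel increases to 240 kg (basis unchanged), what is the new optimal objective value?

At the optimum: steel uses 236 of 236 (binding); lathe time uses 156 of 156 (binding); inspection uses 123 of 128 (slack = 5).
Since inspection is not tight, its dual is 0.
Dual feasibility on the basic columns requires 2·y_steel + 3·y_lathe time = 25.5, 6·y_steel + 3·y_lathe time = 37.5.
This yields shadow prices y_steel = 3, y_lathe time = 6.5.
Δz = y_steel·Δb = 3 × (4) = 12, so new z* = 1722 + 12 = 1734.

1734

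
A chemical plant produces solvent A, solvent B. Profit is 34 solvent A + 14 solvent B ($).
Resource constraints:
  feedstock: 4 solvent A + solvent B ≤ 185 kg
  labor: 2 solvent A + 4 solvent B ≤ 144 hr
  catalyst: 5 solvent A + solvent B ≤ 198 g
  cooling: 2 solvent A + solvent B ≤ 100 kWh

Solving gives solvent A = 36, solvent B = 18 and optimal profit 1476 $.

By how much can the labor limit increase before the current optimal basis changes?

Binding constraints: labor, catalyst. The basis is B = [[2,4],[5,1]] with det -18.
Per unit increase in labor, x* moves by d = (-0.0556, 0.2778).
The basis stays optimal until cooling becomes binding; allowable increase = 60 hr.

60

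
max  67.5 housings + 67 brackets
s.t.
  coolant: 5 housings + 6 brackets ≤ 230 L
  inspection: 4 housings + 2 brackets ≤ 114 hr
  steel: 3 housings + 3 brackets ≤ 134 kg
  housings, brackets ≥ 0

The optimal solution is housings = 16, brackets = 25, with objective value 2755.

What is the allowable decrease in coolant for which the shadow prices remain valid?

87.5

Binding constraints: coolant, inspection. The basis is B = [[5,6],[4,2]] with det -14.
Per unit decrease in coolant, x* moves by d = (0.1429, -0.2857).
The basis stays optimal until brackets reaches 0; allowable decrease = 87.5 L.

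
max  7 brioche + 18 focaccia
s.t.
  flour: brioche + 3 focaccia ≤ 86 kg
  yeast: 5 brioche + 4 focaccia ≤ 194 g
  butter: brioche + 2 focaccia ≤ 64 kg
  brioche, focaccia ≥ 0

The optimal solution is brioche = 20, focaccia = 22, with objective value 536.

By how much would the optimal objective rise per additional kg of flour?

4

At the optimum: flour uses 86 of 86 (binding); yeast uses 188 of 194 (slack = 6); butter uses 64 of 64 (binding).
By complementary slackness, y = 0 for the non-binding constraint.
From A_Bᵀ y = c: 1·y_flour + 1·y_butter = 7; 3·y_flour + 2·y_butter = 18.
This yields shadow prices y_flour = 4, y_butter = 3.
Shadow price of flour = 4.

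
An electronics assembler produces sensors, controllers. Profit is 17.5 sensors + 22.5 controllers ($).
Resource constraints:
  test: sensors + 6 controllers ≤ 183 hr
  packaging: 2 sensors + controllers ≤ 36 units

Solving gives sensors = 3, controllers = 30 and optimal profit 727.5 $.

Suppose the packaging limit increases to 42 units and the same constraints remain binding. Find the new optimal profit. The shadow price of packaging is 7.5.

Δb = 6, so new z* = 727.5 + (7.5)·(6) = 727.5 + 45 = 772.5.

772.5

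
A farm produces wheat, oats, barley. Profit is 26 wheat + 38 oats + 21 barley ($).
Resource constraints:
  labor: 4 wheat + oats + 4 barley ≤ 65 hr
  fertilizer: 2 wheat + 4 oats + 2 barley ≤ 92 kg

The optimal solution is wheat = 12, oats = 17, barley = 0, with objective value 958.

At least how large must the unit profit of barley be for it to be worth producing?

Both labor and fertilizer are binding at x*.
Dual feasibility on the basic columns requires 4·y_labor + 2·y_fertilizer = 26, 1·y_labor + 4·y_fertilizer = 38.
Solving: y_labor = 2, y_fertilizer = 9.
barley enters the basis when its profit ≥ yᵀa₃ = 2·4 + 9·2 = 26.

26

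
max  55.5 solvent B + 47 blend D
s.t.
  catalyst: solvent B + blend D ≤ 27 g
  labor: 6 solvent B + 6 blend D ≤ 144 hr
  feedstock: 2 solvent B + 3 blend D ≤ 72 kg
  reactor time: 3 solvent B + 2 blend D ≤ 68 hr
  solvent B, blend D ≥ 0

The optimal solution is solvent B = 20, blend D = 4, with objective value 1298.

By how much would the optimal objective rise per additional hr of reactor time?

Check each constraint at x*: catalyst 24/27 (slack 3); labor 144/144 (tight); feedstock 52/72 (slack 20); reactor time 68/68 (tight).
Slack constraints have shadow price 0 (complementary slackness).
The binding rows give the dual system: 6·y_labor + 3·y_reactor time = 55.5 and 6·y_labor + 2·y_reactor time = 47.
→ y_labor = 5 and y_reactor time = 8.5.
Shadow price of reactor time = 8.5.

8.5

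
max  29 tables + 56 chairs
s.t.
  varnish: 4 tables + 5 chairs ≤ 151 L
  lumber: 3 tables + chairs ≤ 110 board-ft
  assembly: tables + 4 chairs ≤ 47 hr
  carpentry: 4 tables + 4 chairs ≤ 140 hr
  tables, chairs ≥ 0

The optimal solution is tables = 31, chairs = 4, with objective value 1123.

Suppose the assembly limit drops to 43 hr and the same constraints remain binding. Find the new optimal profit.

Check each constraint at x*: varnish 144/151 (slack 7); lumber 97/110 (slack 13); assembly 47/47 (tight); carpentry 140/140 (tight).
By complementary slackness, y = 0 for the non-binding constraints.
From A_Bᵀ y = c: 1·y_assembly + 4·y_carpentry = 29; 4·y_assembly + 4·y_carpentry = 56.
This yields shadow prices y_assembly = 9, y_carpentry = 5.
Δz = y_assembly·Δb = 9 × (-4) = -36, so new z* = 1123 − 36 = 1087.

1087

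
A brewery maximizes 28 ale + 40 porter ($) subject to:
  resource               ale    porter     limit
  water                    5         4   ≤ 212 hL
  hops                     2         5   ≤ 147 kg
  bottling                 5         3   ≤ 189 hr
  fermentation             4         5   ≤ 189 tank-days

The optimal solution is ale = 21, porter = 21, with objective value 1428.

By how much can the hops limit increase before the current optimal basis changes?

42

Binding constraints: hops, fermentation. The basis is B = [[2,5],[4,5]] with det -10.
Per unit increase in hops, x* moves by d = (-0.5, 0.4).
The basis stays optimal until ale reaches 0; allowable increase = 42 kg.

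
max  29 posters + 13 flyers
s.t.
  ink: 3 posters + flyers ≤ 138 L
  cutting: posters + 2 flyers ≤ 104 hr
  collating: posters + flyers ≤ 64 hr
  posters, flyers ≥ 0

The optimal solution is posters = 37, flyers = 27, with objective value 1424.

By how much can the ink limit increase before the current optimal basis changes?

54

Binding constraints: ink, collating. The basis is B = [[3,1],[1,1]] with det 2.
Per unit increase in ink, x* moves by d = (0.5, -0.5).
The basis stays optimal until flyers reaches 0; allowable increase = 54 L.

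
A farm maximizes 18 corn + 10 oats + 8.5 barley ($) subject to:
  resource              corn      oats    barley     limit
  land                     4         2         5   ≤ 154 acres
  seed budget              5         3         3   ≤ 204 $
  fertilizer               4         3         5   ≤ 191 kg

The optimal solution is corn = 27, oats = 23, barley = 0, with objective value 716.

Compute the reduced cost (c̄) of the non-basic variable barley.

Check each constraint at x*: land 154/154 (tight); seed budget 204/204 (tight); fertilizer 177/191 (slack 14).
By complementary slackness, y = 0 for the non-binding constraint.
From A_Bᵀ y = c: 4·y_land + 5·y_seed budget = 18; 2·y_land + 3·y_seed budget = 10.
Solving: y_land = 2, y_seed budget = 2.
Reduced cost of barley: c₃ − yᵀa₃ = 8.5 − (2·5 + 2·3) = 8.5 − 16 = -7.5.

-7.5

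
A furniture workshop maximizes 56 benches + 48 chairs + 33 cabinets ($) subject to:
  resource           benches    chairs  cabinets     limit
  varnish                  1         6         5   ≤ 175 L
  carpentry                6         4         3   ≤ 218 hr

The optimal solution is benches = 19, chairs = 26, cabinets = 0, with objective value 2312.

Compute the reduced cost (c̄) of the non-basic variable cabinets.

Check each constraint at x*: varnish 175/175 (tight); carpentry 218/218 (tight).
From A_Bᵀ y = c: 1·y_varnish + 6·y_carpentry = 56; 6·y_varnish + 4·y_carpentry = 48.
This yields shadow prices y_varnish = 2, y_carpentry = 9.
Reduced cost of cabinets: c₃ − yᵀa₃ = 33 − (2·5 + 9·3) = 33 − 37 = -4.

-4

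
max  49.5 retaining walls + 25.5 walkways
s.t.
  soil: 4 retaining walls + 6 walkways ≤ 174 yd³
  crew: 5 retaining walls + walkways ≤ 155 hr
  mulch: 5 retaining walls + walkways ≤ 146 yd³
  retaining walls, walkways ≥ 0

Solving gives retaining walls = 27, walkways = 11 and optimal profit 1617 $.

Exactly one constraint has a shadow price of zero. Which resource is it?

crew

soil: 174/174 (binding)
crew: 146/155 (slack 9)
mulch: 146/146 (binding)
By complementary slackness, a constraint with positive slack has shadow price 0 → crew.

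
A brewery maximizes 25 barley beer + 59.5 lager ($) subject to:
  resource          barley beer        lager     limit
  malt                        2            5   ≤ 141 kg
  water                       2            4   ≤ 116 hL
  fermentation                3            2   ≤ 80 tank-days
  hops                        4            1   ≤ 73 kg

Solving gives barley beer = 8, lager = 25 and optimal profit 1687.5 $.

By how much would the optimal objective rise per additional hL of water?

Binding: malt and water. Non-binding: fermentation (6 unused), hops (16 unused).
Since fermentation, hops are not tight, their duals are 0.
From A_Bᵀ y = c: 2·y_malt + 2·y_water = 25; 5·y_malt + 4·y_water = 59.5.
→ y_malt = 9.5 and y_water = 3.
Shadow price of water = 3.

3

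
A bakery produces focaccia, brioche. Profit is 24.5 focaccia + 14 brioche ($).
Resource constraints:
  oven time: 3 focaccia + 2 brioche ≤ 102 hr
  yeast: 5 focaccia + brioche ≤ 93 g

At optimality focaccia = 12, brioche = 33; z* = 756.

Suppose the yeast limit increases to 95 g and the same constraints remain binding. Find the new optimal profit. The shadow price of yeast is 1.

758

Δb = 2, so new z* = 756 + (1)·(2) = 756 + 2 = 758.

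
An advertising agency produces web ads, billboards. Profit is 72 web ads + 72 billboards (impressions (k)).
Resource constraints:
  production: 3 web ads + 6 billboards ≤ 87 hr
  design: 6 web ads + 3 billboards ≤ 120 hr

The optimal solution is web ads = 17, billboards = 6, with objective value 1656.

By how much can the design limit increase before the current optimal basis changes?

Binding constraints: production, design. The basis is B = [[3,6],[6,3]] with det -27.
Per unit increase in design, x* moves by d = (0.2222, -0.1111).
The basis stays optimal until billboards reaches 0; allowable increase = 54 hr.

54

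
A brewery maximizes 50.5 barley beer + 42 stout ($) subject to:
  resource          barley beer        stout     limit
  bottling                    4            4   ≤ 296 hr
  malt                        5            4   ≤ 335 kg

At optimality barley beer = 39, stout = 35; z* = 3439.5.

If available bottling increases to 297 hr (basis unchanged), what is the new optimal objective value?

Both bottling and malt are binding at x*.
Dual feasibility on the basic columns requires 4·y_bottling + 5·y_malt = 50.5, 4·y_bottling + 4·y_malt = 42.
→ y_bottling = 2 and y_malt = 8.5.
Δz = y_bottling·Δb = 2 × (1) = 2, so new z* = 3439.5 + 2 = 3441.5.

3441.5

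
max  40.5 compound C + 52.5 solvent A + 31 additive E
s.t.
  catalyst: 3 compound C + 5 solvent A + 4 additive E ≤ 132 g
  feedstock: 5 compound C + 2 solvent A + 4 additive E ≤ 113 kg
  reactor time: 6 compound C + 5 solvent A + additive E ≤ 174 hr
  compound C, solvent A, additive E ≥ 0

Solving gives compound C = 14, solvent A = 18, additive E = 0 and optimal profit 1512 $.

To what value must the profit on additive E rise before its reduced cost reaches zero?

Check each constraint at x*: catalyst 132/132 (tight); feedstock 106/113 (slack 7); reactor time 174/174 (tight).
Slack constraints have shadow price 0 (complementary slackness).
From A_Bᵀ y = c: 3·y_catalyst + 6·y_reactor time = 40.5; 5·y_catalyst + 5·y_reactor time = 52.5.
→ y_catalyst = 7.5 and y_reactor time = 3.
additive E enters the basis when its profit ≥ yᵀa₃ = 7.5·4 + 3·1 = 33.

33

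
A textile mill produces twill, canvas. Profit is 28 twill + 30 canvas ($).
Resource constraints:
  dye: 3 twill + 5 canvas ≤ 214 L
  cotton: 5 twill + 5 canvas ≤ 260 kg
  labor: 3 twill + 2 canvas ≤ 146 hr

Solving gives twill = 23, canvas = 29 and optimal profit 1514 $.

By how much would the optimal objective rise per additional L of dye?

1

Binding: dye and cotton. Non-binding: labor (19 unused).
Since labor is not tight, its dual is 0.
The binding rows give the dual system: 3·y_dye + 5·y_cotton = 28 and 5·y_dye + 5·y_cotton = 30.
Solving: y_dye = 1, y_cotton = 5.
Shadow price of dye = 1.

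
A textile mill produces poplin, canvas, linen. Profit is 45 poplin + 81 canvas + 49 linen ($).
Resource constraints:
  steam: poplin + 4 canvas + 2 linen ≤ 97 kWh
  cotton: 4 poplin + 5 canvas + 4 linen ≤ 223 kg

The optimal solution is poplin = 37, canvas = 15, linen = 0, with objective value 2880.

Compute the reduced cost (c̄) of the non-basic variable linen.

-5

Check each constraint at x*: steam 97/97 (tight); cotton 223/223 (tight).
The binding rows give the dual system: 1·y_steam + 4·y_cotton = 45 and 4·y_steam + 5·y_cotton = 81.
Solving: y_steam = 9, y_cotton = 9.
Reduced cost of linen: c₃ − yᵀa₃ = 49 − (9·2 + 9·4) = 49 − 54 = -5.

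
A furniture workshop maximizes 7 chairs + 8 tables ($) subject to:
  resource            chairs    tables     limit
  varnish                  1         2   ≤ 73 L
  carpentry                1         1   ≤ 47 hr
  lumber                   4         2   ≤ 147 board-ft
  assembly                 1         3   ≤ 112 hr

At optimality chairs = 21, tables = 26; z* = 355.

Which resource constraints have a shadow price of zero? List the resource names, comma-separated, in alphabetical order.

assembly, lumber

varnish: 73/73 (binding)
carpentry: 47/47 (binding)
lumber: 136/147 (slack 11)
assembly: 99/112 (slack 13)
By complementary slackness, a constraint with positive slack has shadow price 0 → assembly, lumber.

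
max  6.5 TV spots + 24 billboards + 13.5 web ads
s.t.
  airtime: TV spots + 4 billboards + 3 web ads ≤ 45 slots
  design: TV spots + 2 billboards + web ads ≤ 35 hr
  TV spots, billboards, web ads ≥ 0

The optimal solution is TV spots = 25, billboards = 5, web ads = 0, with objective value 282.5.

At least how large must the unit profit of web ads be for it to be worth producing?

17.5

Both airtime and design are binding at x*.
The binding rows give the dual system: 1·y_airtime + 1·y_design = 6.5 and 4·y_airtime + 2·y_design = 24.
→ y_airtime = 5.5 and y_design = 1.
web ads enters the basis when its profit ≥ yᵀa₃ = 5.5·3 + 1·1 = 17.5.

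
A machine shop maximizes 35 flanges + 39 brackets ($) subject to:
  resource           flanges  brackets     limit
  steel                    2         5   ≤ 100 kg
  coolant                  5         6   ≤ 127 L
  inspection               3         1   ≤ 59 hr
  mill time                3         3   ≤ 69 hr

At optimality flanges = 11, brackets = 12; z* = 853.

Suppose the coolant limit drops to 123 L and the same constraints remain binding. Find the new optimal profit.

At the optimum: steel uses 82 of 100 (slack = 18); coolant uses 127 of 127 (binding); inspection uses 45 of 59 (slack = 14); mill time uses 69 of 69 (binding).
Slack constraints have shadow price 0 (complementary slackness).
Dual feasibility on the basic columns requires 5·y_coolant + 3·y_mill time = 35, 6·y_coolant + 3·y_mill time = 39.
This yields shadow prices y_coolant = 4, y_mill time = 5.
Δz = y_coolant·Δb = 4 × (-4) = -16, so new z* = 853 − 16 = 837.

837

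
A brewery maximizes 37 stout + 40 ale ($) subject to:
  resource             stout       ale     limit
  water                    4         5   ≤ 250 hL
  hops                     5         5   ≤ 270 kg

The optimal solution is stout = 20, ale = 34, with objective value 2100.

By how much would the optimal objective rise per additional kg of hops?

5

Check each constraint at x*: water 250/250 (tight); hops 270/270 (tight).
The binding rows give the dual system: 4·y_water + 5·y_hops = 37 and 5·y_water + 5·y_hops = 40.
Solving: y_water = 3, y_hops = 5.
Shadow price of hops = 5.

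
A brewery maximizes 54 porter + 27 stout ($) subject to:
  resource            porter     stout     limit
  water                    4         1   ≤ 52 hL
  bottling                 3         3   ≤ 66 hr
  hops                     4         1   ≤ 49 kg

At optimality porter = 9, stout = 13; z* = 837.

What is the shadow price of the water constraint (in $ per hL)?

Binding: bottling and hops. Non-binding: water (3 unused).
Since water is not tight, its dual is 0.
The binding rows give the dual system: 3·y_bottling + 4·y_hops = 54 and 3·y_bottling + 1·y_hops = 27.
Solving: y_bottling = 6, y_hops = 9.
Shadow price of water = 0.

0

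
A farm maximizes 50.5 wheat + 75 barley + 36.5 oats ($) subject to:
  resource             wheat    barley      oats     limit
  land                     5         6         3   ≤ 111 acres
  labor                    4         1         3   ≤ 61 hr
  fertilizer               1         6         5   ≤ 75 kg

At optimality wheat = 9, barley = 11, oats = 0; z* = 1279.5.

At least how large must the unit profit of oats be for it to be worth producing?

Check each constraint at x*: land 111/111 (tight); labor 47/61 (slack 14); fertilizer 75/75 (tight).
Slack constraints have shadow price 0 (complementary slackness).
From A_Bᵀ y = c: 5·y_land + 1·y_fertilizer = 50.5; 6·y_land + 6·y_fertilizer = 75.
Solving: y_land = 9.5, y_fertilizer = 3.
oats enters the basis when its profit ≥ yᵀa₃ = 9.5·3 + 3·5 = 43.5.

43.5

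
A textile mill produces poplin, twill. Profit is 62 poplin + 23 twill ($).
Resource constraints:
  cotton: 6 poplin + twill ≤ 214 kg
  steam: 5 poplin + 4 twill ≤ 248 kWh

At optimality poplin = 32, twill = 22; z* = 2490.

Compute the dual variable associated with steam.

Check each constraint at x*: cotton 214/214 (tight); steam 248/248 (tight).
Dual feasibility on the basic columns requires 6·y_cotton + 5·y_steam = 62, 1·y_cotton + 4·y_steam = 23.
This yields shadow prices y_cotton = 7, y_steam = 4.
Shadow price of steam = 4.

4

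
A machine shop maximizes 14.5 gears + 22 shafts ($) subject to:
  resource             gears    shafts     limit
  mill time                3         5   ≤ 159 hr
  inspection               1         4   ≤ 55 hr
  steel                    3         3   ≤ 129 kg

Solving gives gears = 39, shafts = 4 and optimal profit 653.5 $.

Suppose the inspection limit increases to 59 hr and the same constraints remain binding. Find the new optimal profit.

663.5

Check each constraint at x*: mill time 137/159 (slack 22); inspection 55/55 (tight); steel 129/129 (tight).
Since mill time is not tight, its dual is 0.
From A_Bᵀ y = c: 1·y_inspection + 3·y_steel = 14.5; 4·y_inspection + 3·y_steel = 22.
→ y_inspection = 2.5 and y_steel = 4.
Δz = y_inspection·Δb = 2.5 × (4) = 10, so new z* = 653.5 + 10 = 663.5.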